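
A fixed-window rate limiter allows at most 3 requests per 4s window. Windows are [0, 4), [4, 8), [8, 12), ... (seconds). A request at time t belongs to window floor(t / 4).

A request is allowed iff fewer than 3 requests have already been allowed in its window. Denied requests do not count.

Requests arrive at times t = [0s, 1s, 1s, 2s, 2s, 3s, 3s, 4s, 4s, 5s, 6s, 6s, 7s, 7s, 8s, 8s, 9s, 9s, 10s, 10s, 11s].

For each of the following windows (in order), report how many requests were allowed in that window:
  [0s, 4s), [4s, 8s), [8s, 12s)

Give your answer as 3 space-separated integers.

Answer: 3 3 3

Derivation:
Processing requests:
  req#1 t=0s (window 0): ALLOW
  req#2 t=1s (window 0): ALLOW
  req#3 t=1s (window 0): ALLOW
  req#4 t=2s (window 0): DENY
  req#5 t=2s (window 0): DENY
  req#6 t=3s (window 0): DENY
  req#7 t=3s (window 0): DENY
  req#8 t=4s (window 1): ALLOW
  req#9 t=4s (window 1): ALLOW
  req#10 t=5s (window 1): ALLOW
  req#11 t=6s (window 1): DENY
  req#12 t=6s (window 1): DENY
  req#13 t=7s (window 1): DENY
  req#14 t=7s (window 1): DENY
  req#15 t=8s (window 2): ALLOW
  req#16 t=8s (window 2): ALLOW
  req#17 t=9s (window 2): ALLOW
  req#18 t=9s (window 2): DENY
  req#19 t=10s (window 2): DENY
  req#20 t=10s (window 2): DENY
  req#21 t=11s (window 2): DENY

Allowed counts by window: 3 3 3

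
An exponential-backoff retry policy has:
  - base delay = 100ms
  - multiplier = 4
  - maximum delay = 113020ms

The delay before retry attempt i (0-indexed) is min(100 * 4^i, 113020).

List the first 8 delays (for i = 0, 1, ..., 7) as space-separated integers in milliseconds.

Computing each delay:
  i=0: min(100*4^0, 113020) = 100
  i=1: min(100*4^1, 113020) = 400
  i=2: min(100*4^2, 113020) = 1600
  i=3: min(100*4^3, 113020) = 6400
  i=4: min(100*4^4, 113020) = 25600
  i=5: min(100*4^5, 113020) = 102400
  i=6: min(100*4^6, 113020) = 113020
  i=7: min(100*4^7, 113020) = 113020

Answer: 100 400 1600 6400 25600 102400 113020 113020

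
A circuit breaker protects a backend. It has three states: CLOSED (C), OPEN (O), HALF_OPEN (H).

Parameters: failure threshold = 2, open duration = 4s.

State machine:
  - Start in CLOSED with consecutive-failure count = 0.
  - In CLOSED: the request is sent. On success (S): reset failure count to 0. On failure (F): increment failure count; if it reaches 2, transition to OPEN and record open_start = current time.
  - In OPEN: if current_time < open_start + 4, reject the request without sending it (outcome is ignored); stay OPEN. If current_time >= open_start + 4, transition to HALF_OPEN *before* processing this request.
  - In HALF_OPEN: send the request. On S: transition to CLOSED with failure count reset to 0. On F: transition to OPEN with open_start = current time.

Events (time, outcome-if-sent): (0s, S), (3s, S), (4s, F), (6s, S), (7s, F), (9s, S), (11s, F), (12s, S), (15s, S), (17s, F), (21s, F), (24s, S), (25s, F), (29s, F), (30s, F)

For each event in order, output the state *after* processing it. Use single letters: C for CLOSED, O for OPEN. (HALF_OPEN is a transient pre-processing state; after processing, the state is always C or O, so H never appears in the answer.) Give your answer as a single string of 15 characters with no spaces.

State after each event:
  event#1 t=0s outcome=S: state=CLOSED
  event#2 t=3s outcome=S: state=CLOSED
  event#3 t=4s outcome=F: state=CLOSED
  event#4 t=6s outcome=S: state=CLOSED
  event#5 t=7s outcome=F: state=CLOSED
  event#6 t=9s outcome=S: state=CLOSED
  event#7 t=11s outcome=F: state=CLOSED
  event#8 t=12s outcome=S: state=CLOSED
  event#9 t=15s outcome=S: state=CLOSED
  event#10 t=17s outcome=F: state=CLOSED
  event#11 t=21s outcome=F: state=OPEN
  event#12 t=24s outcome=S: state=OPEN
  event#13 t=25s outcome=F: state=OPEN
  event#14 t=29s outcome=F: state=OPEN
  event#15 t=30s outcome=F: state=OPEN

Answer: CCCCCCCCCCOOOOO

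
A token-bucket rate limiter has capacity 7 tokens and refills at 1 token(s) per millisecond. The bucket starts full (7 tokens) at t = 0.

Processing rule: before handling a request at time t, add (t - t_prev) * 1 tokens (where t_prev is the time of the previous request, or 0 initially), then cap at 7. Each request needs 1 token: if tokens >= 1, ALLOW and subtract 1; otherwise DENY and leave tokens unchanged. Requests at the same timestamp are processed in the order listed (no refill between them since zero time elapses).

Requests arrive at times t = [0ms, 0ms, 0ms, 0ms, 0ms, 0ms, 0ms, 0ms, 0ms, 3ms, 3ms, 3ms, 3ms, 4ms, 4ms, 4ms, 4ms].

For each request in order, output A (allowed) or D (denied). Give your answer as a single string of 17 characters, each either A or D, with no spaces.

Simulating step by step:
  req#1 t=0ms: ALLOW
  req#2 t=0ms: ALLOW
  req#3 t=0ms: ALLOW
  req#4 t=0ms: ALLOW
  req#5 t=0ms: ALLOW
  req#6 t=0ms: ALLOW
  req#7 t=0ms: ALLOW
  req#8 t=0ms: DENY
  req#9 t=0ms: DENY
  req#10 t=3ms: ALLOW
  req#11 t=3ms: ALLOW
  req#12 t=3ms: ALLOW
  req#13 t=3ms: DENY
  req#14 t=4ms: ALLOW
  req#15 t=4ms: DENY
  req#16 t=4ms: DENY
  req#17 t=4ms: DENY

Answer: AAAAAAADDAAADADDD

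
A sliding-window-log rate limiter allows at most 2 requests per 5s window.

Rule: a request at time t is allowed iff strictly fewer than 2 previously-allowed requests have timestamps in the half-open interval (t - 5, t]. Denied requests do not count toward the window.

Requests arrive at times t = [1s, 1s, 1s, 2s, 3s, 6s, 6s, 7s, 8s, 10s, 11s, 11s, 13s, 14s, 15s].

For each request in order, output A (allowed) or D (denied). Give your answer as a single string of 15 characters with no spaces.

Answer: AADDDAADDDAADDD

Derivation:
Tracking allowed requests in the window:
  req#1 t=1s: ALLOW
  req#2 t=1s: ALLOW
  req#3 t=1s: DENY
  req#4 t=2s: DENY
  req#5 t=3s: DENY
  req#6 t=6s: ALLOW
  req#7 t=6s: ALLOW
  req#8 t=7s: DENY
  req#9 t=8s: DENY
  req#10 t=10s: DENY
  req#11 t=11s: ALLOW
  req#12 t=11s: ALLOW
  req#13 t=13s: DENY
  req#14 t=14s: DENY
  req#15 t=15s: DENY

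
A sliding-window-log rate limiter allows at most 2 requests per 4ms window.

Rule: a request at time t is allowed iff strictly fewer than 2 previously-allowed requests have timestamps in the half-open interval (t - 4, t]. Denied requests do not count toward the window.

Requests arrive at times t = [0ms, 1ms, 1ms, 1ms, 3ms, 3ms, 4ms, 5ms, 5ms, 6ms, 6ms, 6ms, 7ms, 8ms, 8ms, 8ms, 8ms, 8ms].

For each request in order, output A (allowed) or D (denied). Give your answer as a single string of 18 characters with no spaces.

Answer: AADDDDAADDDDDADDDD

Derivation:
Tracking allowed requests in the window:
  req#1 t=0ms: ALLOW
  req#2 t=1ms: ALLOW
  req#3 t=1ms: DENY
  req#4 t=1ms: DENY
  req#5 t=3ms: DENY
  req#6 t=3ms: DENY
  req#7 t=4ms: ALLOW
  req#8 t=5ms: ALLOW
  req#9 t=5ms: DENY
  req#10 t=6ms: DENY
  req#11 t=6ms: DENY
  req#12 t=6ms: DENY
  req#13 t=7ms: DENY
  req#14 t=8ms: ALLOW
  req#15 t=8ms: DENY
  req#16 t=8ms: DENY
  req#17 t=8ms: DENY
  req#18 t=8ms: DENY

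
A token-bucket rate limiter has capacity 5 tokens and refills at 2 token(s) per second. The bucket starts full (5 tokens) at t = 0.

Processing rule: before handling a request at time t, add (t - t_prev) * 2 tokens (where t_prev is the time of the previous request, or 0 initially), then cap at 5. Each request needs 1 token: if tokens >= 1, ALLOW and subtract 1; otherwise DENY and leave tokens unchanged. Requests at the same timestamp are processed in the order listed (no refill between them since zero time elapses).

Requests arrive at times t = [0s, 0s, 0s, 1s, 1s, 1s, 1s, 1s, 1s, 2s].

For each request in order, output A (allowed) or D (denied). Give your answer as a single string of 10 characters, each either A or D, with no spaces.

Simulating step by step:
  req#1 t=0s: ALLOW
  req#2 t=0s: ALLOW
  req#3 t=0s: ALLOW
  req#4 t=1s: ALLOW
  req#5 t=1s: ALLOW
  req#6 t=1s: ALLOW
  req#7 t=1s: ALLOW
  req#8 t=1s: DENY
  req#9 t=1s: DENY
  req#10 t=2s: ALLOW

Answer: AAAAAAADDA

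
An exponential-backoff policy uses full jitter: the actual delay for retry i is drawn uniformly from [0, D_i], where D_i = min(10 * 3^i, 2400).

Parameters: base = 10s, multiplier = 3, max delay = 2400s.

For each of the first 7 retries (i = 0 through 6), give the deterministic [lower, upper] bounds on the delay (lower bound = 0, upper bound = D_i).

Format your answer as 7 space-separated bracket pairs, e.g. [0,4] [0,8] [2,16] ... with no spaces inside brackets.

Computing bounds per retry:
  i=0: D_i=min(10*3^0,2400)=10, bounds=[0,10]
  i=1: D_i=min(10*3^1,2400)=30, bounds=[0,30]
  i=2: D_i=min(10*3^2,2400)=90, bounds=[0,90]
  i=3: D_i=min(10*3^3,2400)=270, bounds=[0,270]
  i=4: D_i=min(10*3^4,2400)=810, bounds=[0,810]
  i=5: D_i=min(10*3^5,2400)=2400, bounds=[0,2400]
  i=6: D_i=min(10*3^6,2400)=2400, bounds=[0,2400]

Answer: [0,10] [0,30] [0,90] [0,270] [0,810] [0,2400] [0,2400]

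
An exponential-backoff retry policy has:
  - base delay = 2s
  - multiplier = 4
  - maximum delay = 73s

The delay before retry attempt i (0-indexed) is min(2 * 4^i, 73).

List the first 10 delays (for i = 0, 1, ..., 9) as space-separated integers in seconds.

Computing each delay:
  i=0: min(2*4^0, 73) = 2
  i=1: min(2*4^1, 73) = 8
  i=2: min(2*4^2, 73) = 32
  i=3: min(2*4^3, 73) = 73
  i=4: min(2*4^4, 73) = 73
  i=5: min(2*4^5, 73) = 73
  i=6: min(2*4^6, 73) = 73
  i=7: min(2*4^7, 73) = 73
  i=8: min(2*4^8, 73) = 73
  i=9: min(2*4^9, 73) = 73

Answer: 2 8 32 73 73 73 73 73 73 73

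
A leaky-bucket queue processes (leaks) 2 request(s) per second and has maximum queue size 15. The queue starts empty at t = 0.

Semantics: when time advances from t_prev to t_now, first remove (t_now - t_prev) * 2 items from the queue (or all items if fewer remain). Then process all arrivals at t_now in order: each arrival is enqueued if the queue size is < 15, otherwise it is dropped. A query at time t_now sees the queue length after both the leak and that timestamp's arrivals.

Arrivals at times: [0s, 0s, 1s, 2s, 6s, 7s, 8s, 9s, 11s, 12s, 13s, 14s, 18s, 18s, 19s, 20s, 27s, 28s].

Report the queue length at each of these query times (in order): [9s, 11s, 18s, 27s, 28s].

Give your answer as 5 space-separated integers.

Queue lengths at query times:
  query t=9s: backlog = 1
  query t=11s: backlog = 1
  query t=18s: backlog = 2
  query t=27s: backlog = 1
  query t=28s: backlog = 1

Answer: 1 1 2 1 1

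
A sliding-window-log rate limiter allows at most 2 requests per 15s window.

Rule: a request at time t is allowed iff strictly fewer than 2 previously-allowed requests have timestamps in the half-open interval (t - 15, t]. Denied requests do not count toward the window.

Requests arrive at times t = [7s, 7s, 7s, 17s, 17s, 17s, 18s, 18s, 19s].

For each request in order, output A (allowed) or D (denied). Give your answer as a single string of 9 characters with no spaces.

Answer: AADDDDDDD

Derivation:
Tracking allowed requests in the window:
  req#1 t=7s: ALLOW
  req#2 t=7s: ALLOW
  req#3 t=7s: DENY
  req#4 t=17s: DENY
  req#5 t=17s: DENY
  req#6 t=17s: DENY
  req#7 t=18s: DENY
  req#8 t=18s: DENY
  req#9 t=19s: DENY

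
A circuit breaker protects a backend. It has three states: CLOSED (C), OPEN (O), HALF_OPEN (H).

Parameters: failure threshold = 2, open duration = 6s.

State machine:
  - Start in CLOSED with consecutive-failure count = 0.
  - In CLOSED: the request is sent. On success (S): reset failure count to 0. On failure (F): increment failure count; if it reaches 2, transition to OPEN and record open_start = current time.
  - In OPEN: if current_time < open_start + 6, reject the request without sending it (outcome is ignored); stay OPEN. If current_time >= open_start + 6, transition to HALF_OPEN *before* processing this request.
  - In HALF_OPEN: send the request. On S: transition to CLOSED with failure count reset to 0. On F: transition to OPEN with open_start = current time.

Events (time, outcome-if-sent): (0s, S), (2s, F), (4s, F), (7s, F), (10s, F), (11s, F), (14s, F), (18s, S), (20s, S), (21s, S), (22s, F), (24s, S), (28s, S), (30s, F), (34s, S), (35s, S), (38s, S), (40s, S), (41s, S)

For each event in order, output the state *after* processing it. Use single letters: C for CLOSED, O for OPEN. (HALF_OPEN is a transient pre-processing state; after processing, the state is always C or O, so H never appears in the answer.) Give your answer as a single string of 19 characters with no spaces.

Answer: CCOOOOOCCCCCCCCCCCC

Derivation:
State after each event:
  event#1 t=0s outcome=S: state=CLOSED
  event#2 t=2s outcome=F: state=CLOSED
  event#3 t=4s outcome=F: state=OPEN
  event#4 t=7s outcome=F: state=OPEN
  event#5 t=10s outcome=F: state=OPEN
  event#6 t=11s outcome=F: state=OPEN
  event#7 t=14s outcome=F: state=OPEN
  event#8 t=18s outcome=S: state=CLOSED
  event#9 t=20s outcome=S: state=CLOSED
  event#10 t=21s outcome=S: state=CLOSED
  event#11 t=22s outcome=F: state=CLOSED
  event#12 t=24s outcome=S: state=CLOSED
  event#13 t=28s outcome=S: state=CLOSED
  event#14 t=30s outcome=F: state=CLOSED
  event#15 t=34s outcome=S: state=CLOSED
  event#16 t=35s outcome=S: state=CLOSED
  event#17 t=38s outcome=S: state=CLOSED
  event#18 t=40s outcome=S: state=CLOSED
  event#19 t=41s outcome=S: state=CLOSED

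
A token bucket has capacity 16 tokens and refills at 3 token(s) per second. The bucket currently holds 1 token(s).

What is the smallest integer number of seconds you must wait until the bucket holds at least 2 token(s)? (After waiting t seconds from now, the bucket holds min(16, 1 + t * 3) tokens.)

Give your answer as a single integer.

Answer: 1

Derivation:
Need 1 + t * 3 >= 2, so t >= 1/3.
Smallest integer t = ceil(1/3) = 1.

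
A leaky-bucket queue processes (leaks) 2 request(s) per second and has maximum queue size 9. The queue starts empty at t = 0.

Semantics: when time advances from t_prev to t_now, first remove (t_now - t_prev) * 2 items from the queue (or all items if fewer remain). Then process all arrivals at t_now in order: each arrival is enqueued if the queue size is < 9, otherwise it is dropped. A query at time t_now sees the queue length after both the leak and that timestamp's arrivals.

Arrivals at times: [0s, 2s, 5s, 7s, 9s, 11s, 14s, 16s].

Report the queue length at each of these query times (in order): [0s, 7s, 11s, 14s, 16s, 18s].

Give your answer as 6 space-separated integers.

Answer: 1 1 1 1 1 0

Derivation:
Queue lengths at query times:
  query t=0s: backlog = 1
  query t=7s: backlog = 1
  query t=11s: backlog = 1
  query t=14s: backlog = 1
  query t=16s: backlog = 1
  query t=18s: backlog = 0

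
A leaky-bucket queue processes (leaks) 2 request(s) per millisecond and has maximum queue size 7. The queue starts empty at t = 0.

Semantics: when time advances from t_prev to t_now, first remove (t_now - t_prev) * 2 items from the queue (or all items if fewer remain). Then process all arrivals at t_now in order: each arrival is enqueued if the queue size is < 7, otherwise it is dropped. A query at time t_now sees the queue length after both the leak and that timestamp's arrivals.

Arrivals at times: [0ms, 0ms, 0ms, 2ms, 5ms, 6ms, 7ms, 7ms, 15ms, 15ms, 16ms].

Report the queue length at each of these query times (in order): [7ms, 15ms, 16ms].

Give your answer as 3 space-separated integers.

Queue lengths at query times:
  query t=7ms: backlog = 2
  query t=15ms: backlog = 2
  query t=16ms: backlog = 1

Answer: 2 2 1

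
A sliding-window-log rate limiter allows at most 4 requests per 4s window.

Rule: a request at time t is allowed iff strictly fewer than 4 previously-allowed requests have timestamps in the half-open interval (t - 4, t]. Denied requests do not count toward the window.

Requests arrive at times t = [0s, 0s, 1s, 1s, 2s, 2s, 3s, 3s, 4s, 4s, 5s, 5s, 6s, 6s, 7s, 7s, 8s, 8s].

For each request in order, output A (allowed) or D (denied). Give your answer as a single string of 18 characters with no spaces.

Answer: AAAADDDDAAAADDDDAA

Derivation:
Tracking allowed requests in the window:
  req#1 t=0s: ALLOW
  req#2 t=0s: ALLOW
  req#3 t=1s: ALLOW
  req#4 t=1s: ALLOW
  req#5 t=2s: DENY
  req#6 t=2s: DENY
  req#7 t=3s: DENY
  req#8 t=3s: DENY
  req#9 t=4s: ALLOW
  req#10 t=4s: ALLOW
  req#11 t=5s: ALLOW
  req#12 t=5s: ALLOW
  req#13 t=6s: DENY
  req#14 t=6s: DENY
  req#15 t=7s: DENY
  req#16 t=7s: DENY
  req#17 t=8s: ALLOW
  req#18 t=8s: ALLOW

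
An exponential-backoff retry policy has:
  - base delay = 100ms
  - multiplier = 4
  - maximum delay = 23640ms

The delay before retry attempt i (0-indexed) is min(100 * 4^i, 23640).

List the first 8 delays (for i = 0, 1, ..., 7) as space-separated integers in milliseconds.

Answer: 100 400 1600 6400 23640 23640 23640 23640

Derivation:
Computing each delay:
  i=0: min(100*4^0, 23640) = 100
  i=1: min(100*4^1, 23640) = 400
  i=2: min(100*4^2, 23640) = 1600
  i=3: min(100*4^3, 23640) = 6400
  i=4: min(100*4^4, 23640) = 23640
  i=5: min(100*4^5, 23640) = 23640
  i=6: min(100*4^6, 23640) = 23640
  i=7: min(100*4^7, 23640) = 23640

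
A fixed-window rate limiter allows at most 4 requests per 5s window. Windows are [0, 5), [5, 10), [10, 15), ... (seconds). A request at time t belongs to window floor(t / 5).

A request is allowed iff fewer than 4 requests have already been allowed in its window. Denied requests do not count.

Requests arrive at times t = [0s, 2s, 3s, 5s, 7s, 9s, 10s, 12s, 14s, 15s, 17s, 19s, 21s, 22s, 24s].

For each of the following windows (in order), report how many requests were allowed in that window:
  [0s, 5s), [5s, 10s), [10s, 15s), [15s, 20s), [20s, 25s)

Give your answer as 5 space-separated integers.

Answer: 3 3 3 3 3

Derivation:
Processing requests:
  req#1 t=0s (window 0): ALLOW
  req#2 t=2s (window 0): ALLOW
  req#3 t=3s (window 0): ALLOW
  req#4 t=5s (window 1): ALLOW
  req#5 t=7s (window 1): ALLOW
  req#6 t=9s (window 1): ALLOW
  req#7 t=10s (window 2): ALLOW
  req#8 t=12s (window 2): ALLOW
  req#9 t=14s (window 2): ALLOW
  req#10 t=15s (window 3): ALLOW
  req#11 t=17s (window 3): ALLOW
  req#12 t=19s (window 3): ALLOW
  req#13 t=21s (window 4): ALLOW
  req#14 t=22s (window 4): ALLOW
  req#15 t=24s (window 4): ALLOW

Allowed counts by window: 3 3 3 3 3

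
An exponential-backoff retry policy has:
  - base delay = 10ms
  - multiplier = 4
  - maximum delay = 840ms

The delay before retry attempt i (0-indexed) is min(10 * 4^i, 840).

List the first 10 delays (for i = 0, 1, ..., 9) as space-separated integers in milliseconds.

Computing each delay:
  i=0: min(10*4^0, 840) = 10
  i=1: min(10*4^1, 840) = 40
  i=2: min(10*4^2, 840) = 160
  i=3: min(10*4^3, 840) = 640
  i=4: min(10*4^4, 840) = 840
  i=5: min(10*4^5, 840) = 840
  i=6: min(10*4^6, 840) = 840
  i=7: min(10*4^7, 840) = 840
  i=8: min(10*4^8, 840) = 840
  i=9: min(10*4^9, 840) = 840

Answer: 10 40 160 640 840 840 840 840 840 840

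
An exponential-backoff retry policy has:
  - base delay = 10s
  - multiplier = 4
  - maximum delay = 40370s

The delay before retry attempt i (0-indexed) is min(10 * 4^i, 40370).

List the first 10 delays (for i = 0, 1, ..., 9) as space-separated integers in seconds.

Computing each delay:
  i=0: min(10*4^0, 40370) = 10
  i=1: min(10*4^1, 40370) = 40
  i=2: min(10*4^2, 40370) = 160
  i=3: min(10*4^3, 40370) = 640
  i=4: min(10*4^4, 40370) = 2560
  i=5: min(10*4^5, 40370) = 10240
  i=6: min(10*4^6, 40370) = 40370
  i=7: min(10*4^7, 40370) = 40370
  i=8: min(10*4^8, 40370) = 40370
  i=9: min(10*4^9, 40370) = 40370

Answer: 10 40 160 640 2560 10240 40370 40370 40370 40370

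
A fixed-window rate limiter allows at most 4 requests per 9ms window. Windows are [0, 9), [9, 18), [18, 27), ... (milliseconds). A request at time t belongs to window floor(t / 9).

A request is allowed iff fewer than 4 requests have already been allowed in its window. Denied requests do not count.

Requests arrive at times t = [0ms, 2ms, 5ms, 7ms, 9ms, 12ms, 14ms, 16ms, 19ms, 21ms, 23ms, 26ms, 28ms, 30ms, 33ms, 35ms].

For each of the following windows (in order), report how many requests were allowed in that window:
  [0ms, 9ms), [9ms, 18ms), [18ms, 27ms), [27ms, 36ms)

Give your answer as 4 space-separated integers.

Processing requests:
  req#1 t=0ms (window 0): ALLOW
  req#2 t=2ms (window 0): ALLOW
  req#3 t=5ms (window 0): ALLOW
  req#4 t=7ms (window 0): ALLOW
  req#5 t=9ms (window 1): ALLOW
  req#6 t=12ms (window 1): ALLOW
  req#7 t=14ms (window 1): ALLOW
  req#8 t=16ms (window 1): ALLOW
  req#9 t=19ms (window 2): ALLOW
  req#10 t=21ms (window 2): ALLOW
  req#11 t=23ms (window 2): ALLOW
  req#12 t=26ms (window 2): ALLOW
  req#13 t=28ms (window 3): ALLOW
  req#14 t=30ms (window 3): ALLOW
  req#15 t=33ms (window 3): ALLOW
  req#16 t=35ms (window 3): ALLOW

Allowed counts by window: 4 4 4 4

Answer: 4 4 4 4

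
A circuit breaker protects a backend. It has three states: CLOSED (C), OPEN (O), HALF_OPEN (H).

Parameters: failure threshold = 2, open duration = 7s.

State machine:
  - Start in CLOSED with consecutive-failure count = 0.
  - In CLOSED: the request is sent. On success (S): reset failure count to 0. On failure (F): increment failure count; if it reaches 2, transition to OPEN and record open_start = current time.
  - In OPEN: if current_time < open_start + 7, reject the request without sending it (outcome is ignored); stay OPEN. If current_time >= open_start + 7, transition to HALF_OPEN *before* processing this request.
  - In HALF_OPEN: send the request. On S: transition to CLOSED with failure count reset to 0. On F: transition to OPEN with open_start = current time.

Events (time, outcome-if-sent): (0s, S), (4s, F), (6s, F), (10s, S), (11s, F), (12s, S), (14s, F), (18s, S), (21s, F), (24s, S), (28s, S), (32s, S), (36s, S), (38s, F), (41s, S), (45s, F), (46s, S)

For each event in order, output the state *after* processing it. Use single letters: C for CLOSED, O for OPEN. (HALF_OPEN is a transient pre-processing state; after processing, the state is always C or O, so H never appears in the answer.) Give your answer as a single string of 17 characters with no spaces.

Answer: CCOOOOOOOOCCCCCCC

Derivation:
State after each event:
  event#1 t=0s outcome=S: state=CLOSED
  event#2 t=4s outcome=F: state=CLOSED
  event#3 t=6s outcome=F: state=OPEN
  event#4 t=10s outcome=S: state=OPEN
  event#5 t=11s outcome=F: state=OPEN
  event#6 t=12s outcome=S: state=OPEN
  event#7 t=14s outcome=F: state=OPEN
  event#8 t=18s outcome=S: state=OPEN
  event#9 t=21s outcome=F: state=OPEN
  event#10 t=24s outcome=S: state=OPEN
  event#11 t=28s outcome=S: state=CLOSED
  event#12 t=32s outcome=S: state=CLOSED
  event#13 t=36s outcome=S: state=CLOSED
  event#14 t=38s outcome=F: state=CLOSED
  event#15 t=41s outcome=S: state=CLOSED
  event#16 t=45s outcome=F: state=CLOSED
  event#17 t=46s outcome=S: state=CLOSED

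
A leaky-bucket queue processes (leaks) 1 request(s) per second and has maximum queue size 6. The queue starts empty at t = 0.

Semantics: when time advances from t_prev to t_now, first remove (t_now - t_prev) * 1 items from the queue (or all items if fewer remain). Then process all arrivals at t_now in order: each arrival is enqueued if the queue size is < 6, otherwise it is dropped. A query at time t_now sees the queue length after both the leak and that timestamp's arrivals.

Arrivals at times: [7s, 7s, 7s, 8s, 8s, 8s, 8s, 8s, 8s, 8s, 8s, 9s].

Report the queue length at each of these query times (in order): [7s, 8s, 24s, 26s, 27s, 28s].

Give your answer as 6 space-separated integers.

Queue lengths at query times:
  query t=7s: backlog = 3
  query t=8s: backlog = 6
  query t=24s: backlog = 0
  query t=26s: backlog = 0
  query t=27s: backlog = 0
  query t=28s: backlog = 0

Answer: 3 6 0 0 0 0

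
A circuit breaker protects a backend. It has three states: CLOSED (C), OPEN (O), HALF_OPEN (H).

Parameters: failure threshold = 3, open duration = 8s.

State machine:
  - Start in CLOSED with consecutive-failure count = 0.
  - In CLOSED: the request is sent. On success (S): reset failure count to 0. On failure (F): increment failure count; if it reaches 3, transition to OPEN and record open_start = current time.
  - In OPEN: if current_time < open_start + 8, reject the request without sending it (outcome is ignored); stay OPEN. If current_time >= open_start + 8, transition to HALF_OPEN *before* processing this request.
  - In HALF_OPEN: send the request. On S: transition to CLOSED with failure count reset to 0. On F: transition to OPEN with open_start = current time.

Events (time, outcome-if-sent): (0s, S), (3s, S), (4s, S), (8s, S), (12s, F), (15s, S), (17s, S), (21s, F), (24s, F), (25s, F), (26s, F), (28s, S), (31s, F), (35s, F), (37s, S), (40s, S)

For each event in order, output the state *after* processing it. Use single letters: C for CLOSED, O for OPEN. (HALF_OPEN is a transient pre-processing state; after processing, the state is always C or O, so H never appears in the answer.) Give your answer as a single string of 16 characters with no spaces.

Answer: CCCCCCCCCOOOOOOO

Derivation:
State after each event:
  event#1 t=0s outcome=S: state=CLOSED
  event#2 t=3s outcome=S: state=CLOSED
  event#3 t=4s outcome=S: state=CLOSED
  event#4 t=8s outcome=S: state=CLOSED
  event#5 t=12s outcome=F: state=CLOSED
  event#6 t=15s outcome=S: state=CLOSED
  event#7 t=17s outcome=S: state=CLOSED
  event#8 t=21s outcome=F: state=CLOSED
  event#9 t=24s outcome=F: state=CLOSED
  event#10 t=25s outcome=F: state=OPEN
  event#11 t=26s outcome=F: state=OPEN
  event#12 t=28s outcome=S: state=OPEN
  event#13 t=31s outcome=F: state=OPEN
  event#14 t=35s outcome=F: state=OPEN
  event#15 t=37s outcome=S: state=OPEN
  event#16 t=40s outcome=S: state=OPEN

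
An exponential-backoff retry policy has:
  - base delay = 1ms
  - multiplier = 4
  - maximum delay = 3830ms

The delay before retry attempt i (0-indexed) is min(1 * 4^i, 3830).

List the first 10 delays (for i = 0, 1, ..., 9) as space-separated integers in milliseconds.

Computing each delay:
  i=0: min(1*4^0, 3830) = 1
  i=1: min(1*4^1, 3830) = 4
  i=2: min(1*4^2, 3830) = 16
  i=3: min(1*4^3, 3830) = 64
  i=4: min(1*4^4, 3830) = 256
  i=5: min(1*4^5, 3830) = 1024
  i=6: min(1*4^6, 3830) = 3830
  i=7: min(1*4^7, 3830) = 3830
  i=8: min(1*4^8, 3830) = 3830
  i=9: min(1*4^9, 3830) = 3830

Answer: 1 4 16 64 256 1024 3830 3830 3830 3830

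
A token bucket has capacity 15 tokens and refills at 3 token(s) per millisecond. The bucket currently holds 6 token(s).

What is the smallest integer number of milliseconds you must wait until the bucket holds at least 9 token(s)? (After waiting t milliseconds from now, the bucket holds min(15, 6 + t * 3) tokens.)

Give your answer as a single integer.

Answer: 1

Derivation:
Need 6 + t * 3 >= 9, so t >= 3/3.
Smallest integer t = ceil(3/3) = 1.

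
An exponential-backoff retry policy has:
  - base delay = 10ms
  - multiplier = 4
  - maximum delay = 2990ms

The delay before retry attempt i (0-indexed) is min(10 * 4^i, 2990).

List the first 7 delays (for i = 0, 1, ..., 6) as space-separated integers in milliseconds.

Answer: 10 40 160 640 2560 2990 2990

Derivation:
Computing each delay:
  i=0: min(10*4^0, 2990) = 10
  i=1: min(10*4^1, 2990) = 40
  i=2: min(10*4^2, 2990) = 160
  i=3: min(10*4^3, 2990) = 640
  i=4: min(10*4^4, 2990) = 2560
  i=5: min(10*4^5, 2990) = 2990
  i=6: min(10*4^6, 2990) = 2990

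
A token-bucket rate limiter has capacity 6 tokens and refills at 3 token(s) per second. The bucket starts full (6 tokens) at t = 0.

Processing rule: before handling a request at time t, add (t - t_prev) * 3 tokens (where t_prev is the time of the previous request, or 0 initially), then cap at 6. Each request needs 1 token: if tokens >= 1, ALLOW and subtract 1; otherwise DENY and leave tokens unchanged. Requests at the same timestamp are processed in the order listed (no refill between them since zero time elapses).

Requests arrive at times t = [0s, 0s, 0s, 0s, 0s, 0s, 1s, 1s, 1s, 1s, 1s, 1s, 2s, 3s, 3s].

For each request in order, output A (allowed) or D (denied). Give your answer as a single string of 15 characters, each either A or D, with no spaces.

Simulating step by step:
  req#1 t=0s: ALLOW
  req#2 t=0s: ALLOW
  req#3 t=0s: ALLOW
  req#4 t=0s: ALLOW
  req#5 t=0s: ALLOW
  req#6 t=0s: ALLOW
  req#7 t=1s: ALLOW
  req#8 t=1s: ALLOW
  req#9 t=1s: ALLOW
  req#10 t=1s: DENY
  req#11 t=1s: DENY
  req#12 t=1s: DENY
  req#13 t=2s: ALLOW
  req#14 t=3s: ALLOW
  req#15 t=3s: ALLOW

Answer: AAAAAAAAADDDAAA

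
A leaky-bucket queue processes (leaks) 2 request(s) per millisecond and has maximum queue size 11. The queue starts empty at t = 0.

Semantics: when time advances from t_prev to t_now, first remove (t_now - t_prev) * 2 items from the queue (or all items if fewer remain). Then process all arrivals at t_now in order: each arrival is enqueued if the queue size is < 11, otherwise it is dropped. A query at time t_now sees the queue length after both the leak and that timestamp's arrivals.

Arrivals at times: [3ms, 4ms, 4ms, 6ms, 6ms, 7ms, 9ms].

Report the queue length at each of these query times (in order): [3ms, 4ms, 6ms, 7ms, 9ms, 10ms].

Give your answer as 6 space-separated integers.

Queue lengths at query times:
  query t=3ms: backlog = 1
  query t=4ms: backlog = 2
  query t=6ms: backlog = 2
  query t=7ms: backlog = 1
  query t=9ms: backlog = 1
  query t=10ms: backlog = 0

Answer: 1 2 2 1 1 0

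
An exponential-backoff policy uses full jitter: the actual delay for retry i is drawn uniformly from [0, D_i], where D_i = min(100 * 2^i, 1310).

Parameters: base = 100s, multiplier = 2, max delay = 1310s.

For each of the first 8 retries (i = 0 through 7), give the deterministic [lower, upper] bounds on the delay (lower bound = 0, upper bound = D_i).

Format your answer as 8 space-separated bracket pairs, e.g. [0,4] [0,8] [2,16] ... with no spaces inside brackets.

Answer: [0,100] [0,200] [0,400] [0,800] [0,1310] [0,1310] [0,1310] [0,1310]

Derivation:
Computing bounds per retry:
  i=0: D_i=min(100*2^0,1310)=100, bounds=[0,100]
  i=1: D_i=min(100*2^1,1310)=200, bounds=[0,200]
  i=2: D_i=min(100*2^2,1310)=400, bounds=[0,400]
  i=3: D_i=min(100*2^3,1310)=800, bounds=[0,800]
  i=4: D_i=min(100*2^4,1310)=1310, bounds=[0,1310]
  i=5: D_i=min(100*2^5,1310)=1310, bounds=[0,1310]
  i=6: D_i=min(100*2^6,1310)=1310, bounds=[0,1310]
  i=7: D_i=min(100*2^7,1310)=1310, bounds=[0,1310]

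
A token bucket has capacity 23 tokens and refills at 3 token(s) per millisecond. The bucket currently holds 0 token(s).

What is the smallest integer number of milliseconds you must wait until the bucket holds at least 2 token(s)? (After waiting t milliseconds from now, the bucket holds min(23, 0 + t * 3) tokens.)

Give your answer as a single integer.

Need 0 + t * 3 >= 2, so t >= 2/3.
Smallest integer t = ceil(2/3) = 1.

Answer: 1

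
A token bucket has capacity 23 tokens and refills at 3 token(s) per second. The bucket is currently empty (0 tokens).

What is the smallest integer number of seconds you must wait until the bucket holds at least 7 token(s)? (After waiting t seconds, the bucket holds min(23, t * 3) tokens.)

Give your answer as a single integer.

Need t * 3 >= 7, so t >= 7/3.
Smallest integer t = ceil(7/3) = 3.

Answer: 3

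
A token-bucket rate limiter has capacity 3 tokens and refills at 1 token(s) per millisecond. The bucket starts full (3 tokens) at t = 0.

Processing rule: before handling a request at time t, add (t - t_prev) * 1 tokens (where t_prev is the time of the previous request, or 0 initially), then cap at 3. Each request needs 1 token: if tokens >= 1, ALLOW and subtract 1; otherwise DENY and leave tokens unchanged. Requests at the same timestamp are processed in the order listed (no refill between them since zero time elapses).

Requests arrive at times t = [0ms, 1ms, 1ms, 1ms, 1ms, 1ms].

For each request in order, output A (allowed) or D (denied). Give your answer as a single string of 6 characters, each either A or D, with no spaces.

Answer: AAAADD

Derivation:
Simulating step by step:
  req#1 t=0ms: ALLOW
  req#2 t=1ms: ALLOW
  req#3 t=1ms: ALLOW
  req#4 t=1ms: ALLOW
  req#5 t=1ms: DENY
  req#6 t=1ms: DENY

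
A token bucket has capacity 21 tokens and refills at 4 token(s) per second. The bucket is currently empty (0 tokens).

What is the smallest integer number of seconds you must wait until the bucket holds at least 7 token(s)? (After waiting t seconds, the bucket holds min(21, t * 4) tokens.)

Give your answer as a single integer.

Answer: 2

Derivation:
Need t * 4 >= 7, so t >= 7/4.
Smallest integer t = ceil(7/4) = 2.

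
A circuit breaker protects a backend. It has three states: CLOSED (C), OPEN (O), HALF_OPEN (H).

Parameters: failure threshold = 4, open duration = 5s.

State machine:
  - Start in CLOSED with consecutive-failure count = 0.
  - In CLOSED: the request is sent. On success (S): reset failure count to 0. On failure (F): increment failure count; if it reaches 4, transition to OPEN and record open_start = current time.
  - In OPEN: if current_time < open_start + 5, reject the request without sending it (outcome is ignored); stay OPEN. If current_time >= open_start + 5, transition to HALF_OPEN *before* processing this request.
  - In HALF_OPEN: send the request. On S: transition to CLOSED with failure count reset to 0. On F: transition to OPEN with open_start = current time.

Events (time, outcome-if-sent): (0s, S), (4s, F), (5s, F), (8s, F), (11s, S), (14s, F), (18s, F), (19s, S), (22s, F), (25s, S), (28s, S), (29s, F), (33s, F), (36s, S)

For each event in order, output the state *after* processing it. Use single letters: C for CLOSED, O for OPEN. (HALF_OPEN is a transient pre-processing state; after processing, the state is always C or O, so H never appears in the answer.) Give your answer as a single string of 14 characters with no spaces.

Answer: CCCCCCCCCCCCCC

Derivation:
State after each event:
  event#1 t=0s outcome=S: state=CLOSED
  event#2 t=4s outcome=F: state=CLOSED
  event#3 t=5s outcome=F: state=CLOSED
  event#4 t=8s outcome=F: state=CLOSED
  event#5 t=11s outcome=S: state=CLOSED
  event#6 t=14s outcome=F: state=CLOSED
  event#7 t=18s outcome=F: state=CLOSED
  event#8 t=19s outcome=S: state=CLOSED
  event#9 t=22s outcome=F: state=CLOSED
  event#10 t=25s outcome=S: state=CLOSED
  event#11 t=28s outcome=S: state=CLOSED
  event#12 t=29s outcome=F: state=CLOSED
  event#13 t=33s outcome=F: state=CLOSED
  event#14 t=36s outcome=S: state=CLOSED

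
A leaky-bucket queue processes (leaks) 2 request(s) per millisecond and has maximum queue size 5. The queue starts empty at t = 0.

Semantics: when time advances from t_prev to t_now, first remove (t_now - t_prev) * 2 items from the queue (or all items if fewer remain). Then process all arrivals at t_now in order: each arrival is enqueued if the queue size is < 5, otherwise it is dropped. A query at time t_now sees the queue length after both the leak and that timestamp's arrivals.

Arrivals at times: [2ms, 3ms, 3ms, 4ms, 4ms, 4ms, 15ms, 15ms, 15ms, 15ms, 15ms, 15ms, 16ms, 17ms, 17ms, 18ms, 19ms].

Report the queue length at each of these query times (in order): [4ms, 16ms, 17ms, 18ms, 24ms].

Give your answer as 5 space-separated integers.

Queue lengths at query times:
  query t=4ms: backlog = 3
  query t=16ms: backlog = 4
  query t=17ms: backlog = 4
  query t=18ms: backlog = 3
  query t=24ms: backlog = 0

Answer: 3 4 4 3 0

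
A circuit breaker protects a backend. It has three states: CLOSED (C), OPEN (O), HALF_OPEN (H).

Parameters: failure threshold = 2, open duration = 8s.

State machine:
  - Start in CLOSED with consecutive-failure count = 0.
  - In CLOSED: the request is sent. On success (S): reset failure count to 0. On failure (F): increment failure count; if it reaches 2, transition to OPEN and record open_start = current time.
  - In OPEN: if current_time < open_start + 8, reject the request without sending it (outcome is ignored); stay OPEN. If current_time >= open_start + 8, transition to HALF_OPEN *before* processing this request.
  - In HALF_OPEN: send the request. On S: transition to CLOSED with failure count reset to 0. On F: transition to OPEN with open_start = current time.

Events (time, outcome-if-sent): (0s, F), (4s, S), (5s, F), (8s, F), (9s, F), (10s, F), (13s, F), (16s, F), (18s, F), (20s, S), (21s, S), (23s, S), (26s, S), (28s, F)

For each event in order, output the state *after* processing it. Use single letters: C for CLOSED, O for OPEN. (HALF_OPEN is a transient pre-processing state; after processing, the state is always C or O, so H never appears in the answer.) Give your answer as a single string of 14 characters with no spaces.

State after each event:
  event#1 t=0s outcome=F: state=CLOSED
  event#2 t=4s outcome=S: state=CLOSED
  event#3 t=5s outcome=F: state=CLOSED
  event#4 t=8s outcome=F: state=OPEN
  event#5 t=9s outcome=F: state=OPEN
  event#6 t=10s outcome=F: state=OPEN
  event#7 t=13s outcome=F: state=OPEN
  event#8 t=16s outcome=F: state=OPEN
  event#9 t=18s outcome=F: state=OPEN
  event#10 t=20s outcome=S: state=OPEN
  event#11 t=21s outcome=S: state=OPEN
  event#12 t=23s outcome=S: state=OPEN
  event#13 t=26s outcome=S: state=CLOSED
  event#14 t=28s outcome=F: state=CLOSED

Answer: CCCOOOOOOOOOCC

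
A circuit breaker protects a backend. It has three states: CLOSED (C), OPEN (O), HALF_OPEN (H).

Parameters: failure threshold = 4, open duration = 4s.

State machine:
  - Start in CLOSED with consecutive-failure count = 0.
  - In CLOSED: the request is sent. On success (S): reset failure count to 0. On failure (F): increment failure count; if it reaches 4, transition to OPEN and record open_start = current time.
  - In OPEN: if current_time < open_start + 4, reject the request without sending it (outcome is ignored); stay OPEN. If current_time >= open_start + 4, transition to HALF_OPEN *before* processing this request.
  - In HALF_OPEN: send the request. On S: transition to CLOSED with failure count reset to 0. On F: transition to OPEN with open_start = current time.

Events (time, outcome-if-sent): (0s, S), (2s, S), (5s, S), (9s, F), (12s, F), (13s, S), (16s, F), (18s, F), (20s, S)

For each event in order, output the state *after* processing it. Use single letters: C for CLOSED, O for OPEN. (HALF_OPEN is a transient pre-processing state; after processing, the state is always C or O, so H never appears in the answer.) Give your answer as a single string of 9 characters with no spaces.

State after each event:
  event#1 t=0s outcome=S: state=CLOSED
  event#2 t=2s outcome=S: state=CLOSED
  event#3 t=5s outcome=S: state=CLOSED
  event#4 t=9s outcome=F: state=CLOSED
  event#5 t=12s outcome=F: state=CLOSED
  event#6 t=13s outcome=S: state=CLOSED
  event#7 t=16s outcome=F: state=CLOSED
  event#8 t=18s outcome=F: state=CLOSED
  event#9 t=20s outcome=S: state=CLOSED

Answer: CCCCCCCCC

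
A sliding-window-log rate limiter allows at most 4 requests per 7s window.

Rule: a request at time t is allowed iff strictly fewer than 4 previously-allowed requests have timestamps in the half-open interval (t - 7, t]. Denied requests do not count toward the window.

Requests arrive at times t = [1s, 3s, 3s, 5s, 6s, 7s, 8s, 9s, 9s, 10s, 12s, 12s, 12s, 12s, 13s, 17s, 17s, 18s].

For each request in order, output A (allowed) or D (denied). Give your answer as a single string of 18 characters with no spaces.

Tracking allowed requests in the window:
  req#1 t=1s: ALLOW
  req#2 t=3s: ALLOW
  req#3 t=3s: ALLOW
  req#4 t=5s: ALLOW
  req#5 t=6s: DENY
  req#6 t=7s: DENY
  req#7 t=8s: ALLOW
  req#8 t=9s: DENY
  req#9 t=9s: DENY
  req#10 t=10s: ALLOW
  req#11 t=12s: ALLOW
  req#12 t=12s: ALLOW
  req#13 t=12s: DENY
  req#14 t=12s: DENY
  req#15 t=13s: DENY
  req#16 t=17s: ALLOW
  req#17 t=17s: ALLOW
  req#18 t=18s: DENY

Answer: AAAADDADDAAADDDAAD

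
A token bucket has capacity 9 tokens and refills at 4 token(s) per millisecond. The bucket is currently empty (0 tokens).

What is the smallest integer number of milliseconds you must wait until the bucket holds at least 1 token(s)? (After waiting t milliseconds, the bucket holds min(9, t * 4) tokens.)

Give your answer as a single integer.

Need t * 4 >= 1, so t >= 1/4.
Smallest integer t = ceil(1/4) = 1.

Answer: 1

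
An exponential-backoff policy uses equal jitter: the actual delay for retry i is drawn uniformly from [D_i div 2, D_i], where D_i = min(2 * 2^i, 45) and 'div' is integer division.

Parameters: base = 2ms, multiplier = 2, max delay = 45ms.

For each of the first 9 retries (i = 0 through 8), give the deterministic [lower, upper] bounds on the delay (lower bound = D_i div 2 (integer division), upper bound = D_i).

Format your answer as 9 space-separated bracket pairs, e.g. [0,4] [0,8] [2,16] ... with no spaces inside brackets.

Answer: [1,2] [2,4] [4,8] [8,16] [16,32] [22,45] [22,45] [22,45] [22,45]

Derivation:
Computing bounds per retry:
  i=0: D_i=min(2*2^0,45)=2, bounds=[1,2]
  i=1: D_i=min(2*2^1,45)=4, bounds=[2,4]
  i=2: D_i=min(2*2^2,45)=8, bounds=[4,8]
  i=3: D_i=min(2*2^3,45)=16, bounds=[8,16]
  i=4: D_i=min(2*2^4,45)=32, bounds=[16,32]
  i=5: D_i=min(2*2^5,45)=45, bounds=[22,45]
  i=6: D_i=min(2*2^6,45)=45, bounds=[22,45]
  i=7: D_i=min(2*2^7,45)=45, bounds=[22,45]
  i=8: D_i=min(2*2^8,45)=45, bounds=[22,45]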